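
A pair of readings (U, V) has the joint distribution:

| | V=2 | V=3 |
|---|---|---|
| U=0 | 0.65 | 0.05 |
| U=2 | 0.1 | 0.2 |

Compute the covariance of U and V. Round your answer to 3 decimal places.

0.250

E[U] = 0.6,  E[V] = 2.25
E[UV] = 1.6
cov(U,V) = E[UV] − E[U]E[V] = 1.6 − (0.6)(2.25) = 0.25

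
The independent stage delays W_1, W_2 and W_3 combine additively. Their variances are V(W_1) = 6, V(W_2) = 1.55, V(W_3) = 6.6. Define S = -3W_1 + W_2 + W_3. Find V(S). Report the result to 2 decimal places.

62.15

By independence, V(S) = (-3)²V(W_1) + (1)²V(W_2) + (1)²V(W_3)
= (-3)²·6 + (1)²·1.55 + (1)²·6.6 = 62.15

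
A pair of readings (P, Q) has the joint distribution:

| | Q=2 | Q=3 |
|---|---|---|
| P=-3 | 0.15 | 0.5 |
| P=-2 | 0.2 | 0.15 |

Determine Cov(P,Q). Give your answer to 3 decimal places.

E[P] = -2.65,  E[Q] = 2.65
E[PQ] = -7.1
Cov(P,Q) = E[PQ] − E[P]E[Q] = -7.1 − (-2.65)(2.65) = -0.0775

-0.078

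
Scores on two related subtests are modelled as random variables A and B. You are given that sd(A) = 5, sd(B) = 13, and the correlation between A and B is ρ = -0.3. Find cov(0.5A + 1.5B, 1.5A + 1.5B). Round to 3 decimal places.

V(A) = (5)² = 25;  V(B) = (13)² = 169
cov(A,B) = ρ·sd(A)·sd(B) = -0.3·5·13 = -19.5
cov(0.5A + 1.5B, 1.5A + 1.5B) = (0.5)(1.5)V(A) + (1.5)(1.5)V(B) + [(0.5)(1.5) + (1.5)(1.5)]cov(A,B)
= 0.75·25 + 2.25·169 + 3·-19.5 = 340.5

340.500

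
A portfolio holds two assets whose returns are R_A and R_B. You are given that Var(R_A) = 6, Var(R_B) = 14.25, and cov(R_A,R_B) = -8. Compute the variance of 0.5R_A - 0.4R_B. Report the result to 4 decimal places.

6.9800

Var(0.5R_A - 0.4R_B) = (0.5)²·Var(R_A) + (-0.4)²·Var(R_B) + 2·(0.5)·(-0.4)·cov(R_A,R_B)
= 0.25·6 + 0.16·14.25 + -0.4·-8 = 6.98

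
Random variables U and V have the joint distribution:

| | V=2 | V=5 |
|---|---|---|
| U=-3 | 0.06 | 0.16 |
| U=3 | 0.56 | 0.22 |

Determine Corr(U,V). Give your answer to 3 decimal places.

E[U] = 1.68,  E[V] = 3.14
E[UV] = 3.9
cov(U,V) = E[UV] − E[U]E[V] = 3.9 − (1.68)(3.14) = -1.3752
var(U) = 6.1776,  var(V) = 2.1204
ρ = -1.3752 / √(6.1776·2.1204) ≈ -0.380

-0.380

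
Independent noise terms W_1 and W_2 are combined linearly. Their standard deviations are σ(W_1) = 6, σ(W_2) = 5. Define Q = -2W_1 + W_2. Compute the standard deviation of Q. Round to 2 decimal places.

13.00

Var(W_1) = 36, Var(W_2) = 25
By independence, Var(Q) = (-2)²Var(W_1) + (1)²Var(W_2)
= (-2)²·36 + (1)²·25 = 169
σ(Q) = √169 ≈ 13.00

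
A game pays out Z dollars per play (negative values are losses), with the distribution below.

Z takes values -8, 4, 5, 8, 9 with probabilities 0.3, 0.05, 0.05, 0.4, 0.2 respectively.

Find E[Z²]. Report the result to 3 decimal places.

63.050

E[Z²] = (-8)²(0.3) + (4)²(0.05) + (5)²(0.05) + (8)²(0.4) + (9)²(0.2) = 63.05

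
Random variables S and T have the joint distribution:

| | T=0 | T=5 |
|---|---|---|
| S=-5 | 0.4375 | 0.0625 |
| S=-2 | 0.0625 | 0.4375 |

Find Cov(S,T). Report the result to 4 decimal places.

2.8125

E[S] = -3.5,  E[T] = 2.5
E[ST] = -5.9375
Cov(S,T) = E[ST] − E[S]E[T] = -5.9375 − (-3.5)(2.5) = 2.8125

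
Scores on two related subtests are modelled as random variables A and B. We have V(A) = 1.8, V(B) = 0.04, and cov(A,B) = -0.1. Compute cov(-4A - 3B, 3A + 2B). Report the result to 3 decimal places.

-20.140

cov(-4A - 3B, 3A + 2B) = (-4)(3)V(A) + (-3)(2)V(B) + [(-4)(2) + (-3)(3)]cov(A,B)
= -12·1.8 + -6·0.04 + -17·-0.1 = -20.14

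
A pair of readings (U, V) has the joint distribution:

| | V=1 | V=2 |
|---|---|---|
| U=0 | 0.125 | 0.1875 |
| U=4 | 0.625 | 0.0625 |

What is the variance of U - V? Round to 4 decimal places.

E[U] = 2.75,  E[V] = 1.25,  E[UV] = 3
Var(U) = 11 − (2.75)² = 3.4375;  Var(V) = 1.75 − (1.25)² = 0.1875
cov(U,V) = 3 − (2.75)(1.25) = -0.4375
Var(U - V) = (1)²·3.4375 + (-1)²·0.1875 + 2·(1)·(-1)·-0.4375 = 4.5

4.5000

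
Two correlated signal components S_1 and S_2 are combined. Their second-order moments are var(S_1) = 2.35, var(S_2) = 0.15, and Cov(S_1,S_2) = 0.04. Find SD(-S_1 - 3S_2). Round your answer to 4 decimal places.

var(-S_1 - 3S_2) = (-1)²·var(S_1) + (-3)²·var(S_2) + 2·(-1)·(-3)·Cov(S_1,S_2)
= 1·2.35 + 9·0.15 + 6·0.04 = 3.94
SD(-S_1 - 3S_2) = √3.94 ≈ 1.9849

1.9849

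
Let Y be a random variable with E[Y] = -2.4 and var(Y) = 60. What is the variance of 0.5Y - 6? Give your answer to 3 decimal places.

var(0.5Y - 6) = (0.5)²·var(Y) = 0.25·60 = 15

15.000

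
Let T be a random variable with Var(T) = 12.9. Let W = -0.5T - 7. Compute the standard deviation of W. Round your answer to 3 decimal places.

Var(-0.5T - 7) = (-0.5)²·12.9 = 3.225
SD(W) = √3.225 ≈ 1.796

1.796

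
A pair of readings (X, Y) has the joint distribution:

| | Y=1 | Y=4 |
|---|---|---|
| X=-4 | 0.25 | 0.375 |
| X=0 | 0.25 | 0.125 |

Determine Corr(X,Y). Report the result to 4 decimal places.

-0.2582

E[X] = -2.5,  E[Y] = 2.5
E[XY] = -7
Cov(X,Y) = E[XY] − E[X]E[Y] = -7 − (-2.5)(2.5) = -0.75
V(X) = 3.75,  V(Y) = 2.25
ρ = -0.75 / √(3.75·2.25) ≈ -0.2582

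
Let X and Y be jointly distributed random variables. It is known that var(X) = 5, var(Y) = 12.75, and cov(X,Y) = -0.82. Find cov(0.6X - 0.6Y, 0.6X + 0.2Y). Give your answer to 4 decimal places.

cov(0.6X - 0.6Y, 0.6X + 0.2Y) = (0.6)(0.6)var(X) + (-0.6)(0.2)var(Y) + [(0.6)(0.2) + (-0.6)(0.6)]cov(X,Y)
= 0.36·5 + -0.12·12.75 + -0.24·-0.82 = 0.4668

0.4668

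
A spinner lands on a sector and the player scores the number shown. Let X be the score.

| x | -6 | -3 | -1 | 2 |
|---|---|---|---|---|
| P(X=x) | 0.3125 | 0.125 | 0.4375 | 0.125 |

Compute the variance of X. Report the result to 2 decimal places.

7.37

E[X] = (-6)(0.3125) + (-3)(0.125) + (-1)(0.4375) + (2)(0.125) = -2.4375
E[X²] = (-6)²(0.3125) + (-3)²(0.125) + (-1)²(0.4375) + (2)²(0.125) = 13.3125
Var(X) = E[X²] − (E[X])² = 13.3125 − (-2.4375)² = 7.37109375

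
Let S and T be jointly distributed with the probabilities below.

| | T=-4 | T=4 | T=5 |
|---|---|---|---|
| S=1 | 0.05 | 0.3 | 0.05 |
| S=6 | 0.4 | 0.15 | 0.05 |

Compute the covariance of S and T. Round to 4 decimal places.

-5.2500

E[S] = 4,  E[T] = 0.5
E[ST] = -3.25
Cov(S,T) = E[ST] − E[S]E[T] = -3.25 − (4)(0.5) = -5.25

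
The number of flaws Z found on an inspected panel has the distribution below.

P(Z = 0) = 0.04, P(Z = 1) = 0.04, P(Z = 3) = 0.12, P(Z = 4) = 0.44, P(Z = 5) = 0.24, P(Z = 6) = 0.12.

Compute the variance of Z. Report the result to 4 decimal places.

E[Z] = (0)(0.04) + (1)(0.04) + (3)(0.12) + (4)(0.44) + (5)(0.24) + (6)(0.12) = 4.08
E[Z²] = (0)²(0.04) + (1)²(0.04) + (3)²(0.12) + (4)²(0.44) + (5)²(0.24) + (6)²(0.12) = 18.48
V(Z) = E[Z²] − (E[Z])² = 18.48 − (4.08)² = 1.8336

1.8336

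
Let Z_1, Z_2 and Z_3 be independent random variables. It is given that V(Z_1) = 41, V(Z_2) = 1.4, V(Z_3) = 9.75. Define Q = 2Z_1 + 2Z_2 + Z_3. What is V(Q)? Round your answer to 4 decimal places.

179.3500

By independence, V(Q) = (2)²V(Z_1) + (2)²V(Z_2) + (1)²V(Z_3)
= (2)²·41 + (2)²·1.4 + (1)²·9.75 = 179.35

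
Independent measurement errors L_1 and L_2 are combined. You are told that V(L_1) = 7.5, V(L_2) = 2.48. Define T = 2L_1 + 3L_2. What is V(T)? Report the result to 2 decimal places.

By independence, V(T) = (2)²V(L_1) + (3)²V(L_2)
= (2)²·7.5 + (3)²·2.48 = 52.32

52.32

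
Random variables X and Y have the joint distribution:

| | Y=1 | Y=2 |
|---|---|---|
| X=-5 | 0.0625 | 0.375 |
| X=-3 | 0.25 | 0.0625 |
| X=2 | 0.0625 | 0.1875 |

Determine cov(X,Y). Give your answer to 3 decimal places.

-0.047

E[X] = -2.625,  E[Y] = 1.625
E[XY] = -4.3125
cov(X,Y) = E[XY] − E[X]E[Y] = -4.3125 − (-2.625)(1.625) = -0.046875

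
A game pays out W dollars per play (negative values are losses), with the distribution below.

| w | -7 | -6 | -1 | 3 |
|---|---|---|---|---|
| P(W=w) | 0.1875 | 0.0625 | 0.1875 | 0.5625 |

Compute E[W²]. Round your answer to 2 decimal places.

E[W²] = (-7)²(0.1875) + (-6)²(0.0625) + (-1)²(0.1875) + (3)²(0.5625) = 16.6875

16.69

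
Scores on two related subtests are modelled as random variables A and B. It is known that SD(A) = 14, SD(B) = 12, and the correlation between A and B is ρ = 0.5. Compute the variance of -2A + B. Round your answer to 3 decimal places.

Var(A) = (14)² = 196;  Var(B) = (12)² = 144
cov(A,B) = ρ·SD(A)·SD(B) = 0.5·14·12 = 84
Var(-2A + B) = (-2)²·Var(A) + (1)²·Var(B) + 2·(-2)·(1)·cov(A,B)
= 4·196 + 1·144 + -4·84 = 592

592.000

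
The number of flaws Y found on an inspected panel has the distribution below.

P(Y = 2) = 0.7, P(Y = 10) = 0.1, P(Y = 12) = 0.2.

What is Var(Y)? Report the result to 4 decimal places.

18.5600

E[Y] = (2)(0.7) + (10)(0.1) + (12)(0.2) = 4.8
E[Y²] = (2)²(0.7) + (10)²(0.1) + (12)²(0.2) = 41.6
Var(Y) = E[Y²] − (E[Y])² = 41.6 − (4.8)² = 18.56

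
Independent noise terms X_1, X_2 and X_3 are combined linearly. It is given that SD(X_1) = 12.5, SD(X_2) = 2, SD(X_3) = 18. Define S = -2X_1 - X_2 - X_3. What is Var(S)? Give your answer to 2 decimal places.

Var(X_1) = 156.25, Var(X_2) = 4, Var(X_3) = 324
By independence, Var(S) = (-2)²Var(X_1) + (-1)²Var(X_2) + (-1)²Var(X_3)
= (-2)²·156.25 + (-1)²·4 + (-1)²·324 = 953

953.00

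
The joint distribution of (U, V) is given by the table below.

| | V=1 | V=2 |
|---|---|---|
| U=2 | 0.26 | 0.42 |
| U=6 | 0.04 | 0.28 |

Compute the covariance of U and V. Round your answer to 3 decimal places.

0.224

E[U] = 3.28,  E[V] = 1.7
E[UV] = 5.8
cov(U,V) = E[UV] − E[U]E[V] = 5.8 − (3.28)(1.7) = 0.224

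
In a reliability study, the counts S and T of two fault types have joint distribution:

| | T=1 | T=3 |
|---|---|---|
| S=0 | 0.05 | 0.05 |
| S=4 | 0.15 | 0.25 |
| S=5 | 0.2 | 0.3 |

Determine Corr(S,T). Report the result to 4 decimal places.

E[S] = 4.1,  E[T] = 2.2
E[ST] = 9.1
Cov(S,T) = E[ST] − E[S]E[T] = 9.1 − (4.1)(2.2) = 0.08
var(S) = 2.09,  var(T) = 0.96
ρ = 0.08 / √(2.09·0.96) ≈ 0.0565

0.0565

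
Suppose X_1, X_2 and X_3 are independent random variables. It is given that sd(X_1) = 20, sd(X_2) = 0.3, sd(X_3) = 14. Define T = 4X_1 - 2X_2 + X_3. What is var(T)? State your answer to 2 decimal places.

var(X_1) = 400, var(X_2) = 0.09, var(X_3) = 196
By independence, var(T) = (4)²var(X_1) + (-2)²var(X_2) + (1)²var(X_3)
= (4)²·400 + (-2)²·0.09 + (1)²·196 = 6596.36

6596.36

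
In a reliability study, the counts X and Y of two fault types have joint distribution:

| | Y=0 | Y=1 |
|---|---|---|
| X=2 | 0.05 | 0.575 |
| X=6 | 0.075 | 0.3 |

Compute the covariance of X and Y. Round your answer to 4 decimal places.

E[X] = 3.5,  E[Y] = 0.875
E[XY] = 2.95
Cov(X,Y) = E[XY] − E[X]E[Y] = 2.95 − (3.5)(0.875) = -0.1125

-0.1125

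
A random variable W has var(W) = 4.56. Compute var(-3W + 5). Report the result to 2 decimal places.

41.04

var(-3W + 5) = (-3)²·var(W) = 9·4.56 = 41.04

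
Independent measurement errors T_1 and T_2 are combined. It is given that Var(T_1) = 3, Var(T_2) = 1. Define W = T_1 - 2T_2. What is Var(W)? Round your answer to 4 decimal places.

7.0000

By independence, Var(W) = (1)²Var(T_1) + (-2)²Var(T_2)
= (1)²·3 + (-2)²·1 = 7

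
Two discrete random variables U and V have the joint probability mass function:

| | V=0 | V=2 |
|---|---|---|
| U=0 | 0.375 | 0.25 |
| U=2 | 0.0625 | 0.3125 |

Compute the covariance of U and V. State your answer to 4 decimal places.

E[U] = 0.75,  E[V] = 1.125
E[UV] = 1.25
Cov(U,V) = E[UV] − E[U]E[V] = 1.25 − (0.75)(1.125) = 0.40625

0.4063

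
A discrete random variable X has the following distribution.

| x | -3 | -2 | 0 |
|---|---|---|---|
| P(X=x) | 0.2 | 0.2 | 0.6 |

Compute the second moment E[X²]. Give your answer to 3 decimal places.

2.600

E[X²] = (-3)²(0.2) + (-2)²(0.2) + (0)²(0.6) = 2.6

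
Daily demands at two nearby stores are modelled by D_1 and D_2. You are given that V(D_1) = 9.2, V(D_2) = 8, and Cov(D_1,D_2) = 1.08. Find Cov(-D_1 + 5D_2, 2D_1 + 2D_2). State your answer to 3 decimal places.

70.240

Cov(-D_1 + 5D_2, 2D_1 + 2D_2) = (-1)(2)V(D_1) + (5)(2)V(D_2) + [(-1)(2) + (5)(2)]Cov(D_1,D_2)
= -2·9.2 + 10·8 + 8·1.08 = 70.24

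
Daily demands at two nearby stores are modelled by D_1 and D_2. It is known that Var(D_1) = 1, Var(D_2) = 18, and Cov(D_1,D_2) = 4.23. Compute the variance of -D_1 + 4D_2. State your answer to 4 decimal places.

Var(-D_1 + 4D_2) = (-1)²·Var(D_1) + (4)²·Var(D_2) + 2·(-1)·(4)·Cov(D_1,D_2)
= 1·1 + 16·18 + -8·4.23 = 255.16

255.1600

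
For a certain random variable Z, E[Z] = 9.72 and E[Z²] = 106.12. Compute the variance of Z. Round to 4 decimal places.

V(Z) = 106.12 − (9.72)² = 11.6416

11.6416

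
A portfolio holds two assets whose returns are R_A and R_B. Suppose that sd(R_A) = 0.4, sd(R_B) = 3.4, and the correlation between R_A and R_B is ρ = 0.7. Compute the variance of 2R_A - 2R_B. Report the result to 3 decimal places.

Var(R_A) = (0.4)² = 0.16;  Var(R_B) = (3.4)² = 11.56
Cov(R_A,R_B) = ρ·sd(R_A)·sd(R_B) = 0.7·0.4·3.4 = 0.952
Var(2R_A - 2R_B) = (2)²·Var(R_A) + (-2)²·Var(R_B) + 2·(2)·(-2)·Cov(R_A,R_B)
= 4·0.16 + 4·11.56 + -8·0.952 = 39.264

39.264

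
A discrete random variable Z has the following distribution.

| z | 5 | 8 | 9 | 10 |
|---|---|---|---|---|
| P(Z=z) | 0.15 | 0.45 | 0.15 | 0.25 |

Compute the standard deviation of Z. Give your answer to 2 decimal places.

1.57

E[Z] = (5)(0.15) + (8)(0.45) + (9)(0.15) + (10)(0.25) = 8.2
E[Z²] = (5)²(0.15) + (8)²(0.45) + (9)²(0.15) + (10)²(0.25) = 69.7
var(Z) = E[Z²] − (E[Z])² = 69.7 − (8.2)² = 2.46
σ(Z) = √2.46 ≈ 1.57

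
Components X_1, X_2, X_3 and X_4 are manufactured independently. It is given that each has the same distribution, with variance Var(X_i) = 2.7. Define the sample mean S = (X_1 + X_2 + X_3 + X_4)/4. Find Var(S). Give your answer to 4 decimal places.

0.6750

By independence, Var(S) = (0.25)²Var(X_1) + (0.25)²Var(X_2) + (0.25)²Var(X_3) + (0.25)²Var(X_4)
= (0.25)²·2.7 + (0.25)²·2.7 + (0.25)²·2.7 + (0.25)²·2.7 = 0.675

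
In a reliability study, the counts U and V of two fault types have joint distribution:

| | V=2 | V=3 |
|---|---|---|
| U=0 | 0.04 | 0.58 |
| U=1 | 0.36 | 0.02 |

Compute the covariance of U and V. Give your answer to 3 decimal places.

-0.208

E[U] = 0.38,  E[V] = 2.6
E[UV] = 0.78
Cov(U,V) = E[UV] − E[U]E[V] = 0.78 − (0.38)(2.6) = -0.208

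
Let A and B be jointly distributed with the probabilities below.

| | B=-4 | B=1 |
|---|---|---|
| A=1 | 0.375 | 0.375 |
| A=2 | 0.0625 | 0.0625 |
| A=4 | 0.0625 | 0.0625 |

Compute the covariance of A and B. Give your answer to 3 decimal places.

E[A] = 1.5,  E[B] = -1.5
E[AB] = -2.25
Cov(A,B) = E[AB] − E[A]E[B] = -2.25 − (1.5)(-1.5) = 0

0.000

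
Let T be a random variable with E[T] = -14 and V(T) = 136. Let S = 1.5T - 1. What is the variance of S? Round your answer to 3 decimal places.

V(1.5T - 1) = (1.5)²·V(T) = 2.25·136 = 306

306.000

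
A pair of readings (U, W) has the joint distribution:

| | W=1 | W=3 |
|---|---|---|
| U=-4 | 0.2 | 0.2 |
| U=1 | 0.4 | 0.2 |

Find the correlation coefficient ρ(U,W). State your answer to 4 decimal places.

-0.1667

E[U] = -1,  E[W] = 1.8
E[UW] = -2.2
cov(U,W) = E[UW] − E[U]E[W] = -2.2 − (-1)(1.8) = -0.4
V(U) = 6,  V(W) = 0.96
ρ = -0.4 / √(6·0.96) ≈ -0.1667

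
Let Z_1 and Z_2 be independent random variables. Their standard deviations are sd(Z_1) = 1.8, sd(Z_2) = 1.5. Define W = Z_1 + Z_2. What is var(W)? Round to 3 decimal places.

var(Z_1) = 3.24, var(Z_2) = 2.25
By independence, var(W) = (1)²var(Z_1) + (1)²var(Z_2)
= (1)²·3.24 + (1)²·2.25 = 5.49

5.490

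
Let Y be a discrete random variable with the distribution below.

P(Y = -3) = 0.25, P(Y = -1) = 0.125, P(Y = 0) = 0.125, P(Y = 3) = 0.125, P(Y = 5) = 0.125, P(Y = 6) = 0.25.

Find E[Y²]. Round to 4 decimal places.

E[Y²] = (-3)²(0.25) + (-1)²(0.125) + (0)²(0.125) + (3)²(0.125) + (5)²(0.125) + (6)²(0.25) = 15.625

15.6250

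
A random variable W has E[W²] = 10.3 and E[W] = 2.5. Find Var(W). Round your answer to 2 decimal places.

4.05

Var(W) = 10.3 − (2.5)² = 4.05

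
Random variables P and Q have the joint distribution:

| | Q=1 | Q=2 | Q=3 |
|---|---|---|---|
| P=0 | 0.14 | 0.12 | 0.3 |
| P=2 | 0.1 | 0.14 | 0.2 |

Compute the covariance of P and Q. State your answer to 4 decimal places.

-0.0288

E[P] = 0.88,  E[Q] = 2.26
E[PQ] = 1.96
cov(P,Q) = E[PQ] − E[P]E[Q] = 1.96 − (0.88)(2.26) = -0.0288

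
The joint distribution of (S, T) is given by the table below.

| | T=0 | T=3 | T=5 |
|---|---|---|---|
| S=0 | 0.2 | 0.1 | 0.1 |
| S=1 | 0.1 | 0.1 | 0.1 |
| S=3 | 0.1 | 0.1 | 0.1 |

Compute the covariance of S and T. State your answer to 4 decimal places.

0.3200

E[S] = 1.2,  E[T] = 2.4
E[ST] = 3.2
Cov(S,T) = E[ST] − E[S]E[T] = 3.2 − (1.2)(2.4) = 0.32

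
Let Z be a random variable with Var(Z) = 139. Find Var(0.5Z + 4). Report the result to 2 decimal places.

Var(0.5Z + 4) = (0.5)²·Var(Z) = 0.25·139 = 34.75

34.75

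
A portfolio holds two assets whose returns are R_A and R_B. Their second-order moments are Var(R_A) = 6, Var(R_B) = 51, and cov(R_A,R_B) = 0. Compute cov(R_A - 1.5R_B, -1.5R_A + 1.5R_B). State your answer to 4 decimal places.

-123.7500

cov(R_A - 1.5R_B, -1.5R_A + 1.5R_B) = (1)(-1.5)Var(R_A) + (-1.5)(1.5)Var(R_B) + [(1)(1.5) + (-1.5)(-1.5)]cov(R_A,R_B)
= -1.5·6 + -2.25·51 + 3.75·0 = -123.75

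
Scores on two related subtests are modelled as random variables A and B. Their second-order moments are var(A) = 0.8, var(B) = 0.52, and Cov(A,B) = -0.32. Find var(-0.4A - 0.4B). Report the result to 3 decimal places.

var(-0.4A - 0.4B) = (-0.4)²·var(A) + (-0.4)²·var(B) + 2·(-0.4)·(-0.4)·Cov(A,B)
= 0.16·0.8 + 0.16·0.52 + 0.32·-0.32 = 0.1088

0.109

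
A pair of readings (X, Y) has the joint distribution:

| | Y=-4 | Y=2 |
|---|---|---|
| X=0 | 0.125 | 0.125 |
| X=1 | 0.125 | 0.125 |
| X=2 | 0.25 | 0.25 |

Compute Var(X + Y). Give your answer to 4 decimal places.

E[X] = 1.25,  E[Y] = -1,  E[XY] = -1.25
Var(X) = 2.25 − (1.25)² = 0.6875;  Var(Y) = 10 − (-1)² = 9
cov(X,Y) = -1.25 − (1.25)(-1) = 0
Var(X + Y) = (1)²·0.6875 + (1)²·9 + 2·(1)·(1)·0 = 9.6875

9.6875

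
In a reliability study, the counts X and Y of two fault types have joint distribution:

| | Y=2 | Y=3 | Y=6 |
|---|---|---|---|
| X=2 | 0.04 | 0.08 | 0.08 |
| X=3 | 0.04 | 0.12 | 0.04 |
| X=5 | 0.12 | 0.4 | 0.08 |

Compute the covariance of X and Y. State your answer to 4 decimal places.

E[X] = 4,  E[Y] = 3.4
E[XY] = 13.24
cov(X,Y) = E[XY] − E[X]E[Y] = 13.24 − (4)(3.4) = -0.36

-0.3600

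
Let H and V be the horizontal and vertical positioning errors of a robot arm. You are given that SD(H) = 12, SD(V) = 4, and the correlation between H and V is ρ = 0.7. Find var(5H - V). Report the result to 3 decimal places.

var(H) = (12)² = 144;  var(V) = (4)² = 16
Cov(H,V) = ρ·SD(H)·SD(V) = 0.7·12·4 = 33.6
var(5H - V) = (5)²·var(H) + (-1)²·var(V) + 2·(5)·(-1)·Cov(H,V)
= 25·144 + 1·16 + -10·33.6 = 3280

3280.000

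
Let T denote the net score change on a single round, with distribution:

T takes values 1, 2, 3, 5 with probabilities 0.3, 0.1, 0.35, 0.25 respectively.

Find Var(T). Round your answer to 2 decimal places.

2.26

E[T] = (1)(0.3) + (2)(0.1) + (3)(0.35) + (5)(0.25) = 2.8
E[T²] = (1)²(0.3) + (2)²(0.1) + (3)²(0.35) + (5)²(0.25) = 10.1
Var(T) = E[T²] − (E[T])² = 10.1 − (2.8)² = 2.26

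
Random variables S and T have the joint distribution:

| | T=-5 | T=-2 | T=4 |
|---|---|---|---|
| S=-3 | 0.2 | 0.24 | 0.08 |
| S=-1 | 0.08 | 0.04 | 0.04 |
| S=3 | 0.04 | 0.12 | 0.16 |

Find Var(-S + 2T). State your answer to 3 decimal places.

E[S] = -0.76,  E[T] = -1.28,  E[ST] = 4.4
Var(S) = 7.72 − (-0.76)² = 7.1424;  Var(T) = 14.08 − (-1.28)² = 12.4416
Cov(S,T) = 4.4 − (-0.76)(-1.28) = 3.4272
Var(-S + 2T) = (-1)²·7.1424 + (2)²·12.4416 + 2·(-1)·(2)·3.4272 = 43.2

43.200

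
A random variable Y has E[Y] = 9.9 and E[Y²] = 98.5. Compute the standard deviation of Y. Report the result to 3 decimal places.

Var(Y) = 98.5 − (9.9)² = 0.49
SD(Y) = √0.49 ≈ 0.700

0.700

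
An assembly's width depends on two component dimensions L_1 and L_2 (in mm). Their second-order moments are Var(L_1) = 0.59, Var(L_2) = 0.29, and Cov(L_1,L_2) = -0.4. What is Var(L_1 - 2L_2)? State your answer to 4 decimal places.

Var(L_1 - 2L_2) = (1)²·Var(L_1) + (-2)²·Var(L_2) + 2·(1)·(-2)·Cov(L_1,L_2)
= 1·0.59 + 4·0.29 + -4·-0.4 = 3.35

3.3500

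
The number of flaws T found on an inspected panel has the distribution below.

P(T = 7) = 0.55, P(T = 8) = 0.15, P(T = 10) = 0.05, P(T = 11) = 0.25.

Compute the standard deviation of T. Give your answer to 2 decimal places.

1.71

E[T] = (7)(0.55) + (8)(0.15) + (10)(0.05) + (11)(0.25) = 8.3
E[T²] = (7)²(0.55) + (8)²(0.15) + (10)²(0.05) + (11)²(0.25) = 71.8
var(T) = E[T²] − (E[T])² = 71.8 − (8.3)² = 2.91
SD(T) = √2.91 ≈ 1.71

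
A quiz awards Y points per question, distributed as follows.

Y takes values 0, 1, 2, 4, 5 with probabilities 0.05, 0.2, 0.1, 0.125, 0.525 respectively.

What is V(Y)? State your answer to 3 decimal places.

3.299

E[Y] = (0)(0.05) + (1)(0.2) + (2)(0.1) + (4)(0.125) + (5)(0.525) = 3.525
E[Y²] = (0)²(0.05) + (1)²(0.2) + (2)²(0.1) + (4)²(0.125) + (5)²(0.525) = 15.725
V(Y) = E[Y²] − (E[Y])² = 15.725 − (3.525)² = 3.299375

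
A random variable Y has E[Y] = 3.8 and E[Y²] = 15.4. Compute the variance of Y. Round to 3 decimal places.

V(Y) = 15.4 − (3.8)² = 0.96

0.960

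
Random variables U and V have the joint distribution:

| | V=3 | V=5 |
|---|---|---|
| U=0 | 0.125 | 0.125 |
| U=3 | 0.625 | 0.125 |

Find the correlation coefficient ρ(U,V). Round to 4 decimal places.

-0.3333

E[U] = 2.25,  E[V] = 3.5
E[UV] = 7.5
cov(U,V) = E[UV] − E[U]E[V] = 7.5 − (2.25)(3.5) = -0.375
Var(U) = 1.6875,  Var(V) = 0.75
ρ = -0.375 / √(1.6875·0.75) ≈ -0.3333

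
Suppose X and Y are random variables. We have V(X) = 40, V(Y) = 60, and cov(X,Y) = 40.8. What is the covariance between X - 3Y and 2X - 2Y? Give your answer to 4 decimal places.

cov(X - 3Y, 2X - 2Y) = (1)(2)V(X) + (-3)(-2)V(Y) + [(1)(-2) + (-3)(2)]cov(X,Y)
= 2·40 + 6·60 + -8·40.8 = 113.6

113.6000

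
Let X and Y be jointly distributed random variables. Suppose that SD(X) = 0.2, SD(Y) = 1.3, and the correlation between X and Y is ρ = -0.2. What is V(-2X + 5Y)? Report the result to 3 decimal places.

V(X) = (0.2)² = 0.04;  V(Y) = (1.3)² = 1.69
Cov(X,Y) = ρ·SD(X)·SD(Y) = -0.2·0.2·1.3 = -0.052
V(-2X + 5Y) = (-2)²·V(X) + (5)²·V(Y) + 2·(-2)·(5)·Cov(X,Y)
= 4·0.04 + 25·1.69 + -20·-0.052 = 43.45

43.450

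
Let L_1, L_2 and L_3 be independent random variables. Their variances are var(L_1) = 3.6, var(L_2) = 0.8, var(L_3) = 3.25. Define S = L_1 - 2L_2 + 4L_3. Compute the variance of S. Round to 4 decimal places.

58.8000

By independence, var(S) = (1)²var(L_1) + (-2)²var(L_2) + (4)²var(L_3)
= (1)²·3.6 + (-2)²·0.8 + (4)²·3.25 = 58.8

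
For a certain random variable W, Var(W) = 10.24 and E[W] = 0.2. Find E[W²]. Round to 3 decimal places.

E[W²] = Var(W) + (E[W])² = 10.24 + (0.2)² = 10.28

10.280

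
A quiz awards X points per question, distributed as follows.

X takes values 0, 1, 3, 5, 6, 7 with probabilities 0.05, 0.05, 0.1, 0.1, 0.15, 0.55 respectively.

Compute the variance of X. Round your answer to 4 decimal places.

E[X] = (0)(0.05) + (1)(0.05) + (3)(0.1) + (5)(0.1) + (6)(0.15) + (7)(0.55) = 5.6
E[X²] = (0)²(0.05) + (1)²(0.05) + (3)²(0.1) + (5)²(0.1) + (6)²(0.15) + (7)²(0.55) = 35.8
V(X) = E[X²] − (E[X])² = 35.8 − (5.6)² = 4.44

4.4400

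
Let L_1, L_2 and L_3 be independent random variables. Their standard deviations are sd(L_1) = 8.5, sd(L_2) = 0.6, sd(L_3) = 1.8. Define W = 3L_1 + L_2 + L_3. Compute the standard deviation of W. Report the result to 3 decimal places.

var(L_1) = 72.25, var(L_2) = 0.36, var(L_3) = 3.24
By independence, var(W) = (3)²var(L_1) + (1)²var(L_2) + (1)²var(L_3)
= (3)²·72.25 + (1)²·0.36 + (1)²·3.24 = 653.85
sd(W) = √653.85 ≈ 25.570

25.570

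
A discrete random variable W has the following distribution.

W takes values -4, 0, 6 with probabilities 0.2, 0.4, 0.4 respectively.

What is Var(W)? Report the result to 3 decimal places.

15.040

E[W] = (-4)(0.2) + (0)(0.4) + (6)(0.4) = 1.6
E[W²] = (-4)²(0.2) + (0)²(0.4) + (6)²(0.4) = 17.6
Var(W) = E[W²] − (E[W])² = 17.6 − (1.6)² = 15.04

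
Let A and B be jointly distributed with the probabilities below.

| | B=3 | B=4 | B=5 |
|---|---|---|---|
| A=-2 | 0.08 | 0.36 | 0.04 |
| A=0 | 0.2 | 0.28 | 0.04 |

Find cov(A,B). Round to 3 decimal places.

E[A] = -0.96,  E[B] = 3.8
E[AB] = -3.76
cov(A,B) = E[AB] − E[A]E[B] = -3.76 − (-0.96)(3.8) = -0.112

-0.112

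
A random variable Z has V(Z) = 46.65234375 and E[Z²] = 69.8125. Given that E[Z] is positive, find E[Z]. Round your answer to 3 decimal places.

(E[Z])² = E[Z²] − V(Z) = 69.8125 − 46.65234375 = 23.16015625
E[Z] = √23.16015625 = 4.8125

4.813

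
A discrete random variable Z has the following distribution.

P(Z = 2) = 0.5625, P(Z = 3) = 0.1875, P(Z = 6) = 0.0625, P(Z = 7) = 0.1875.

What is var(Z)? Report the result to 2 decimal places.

E[Z] = (2)(0.5625) + (3)(0.1875) + (6)(0.0625) + (7)(0.1875) = 3.375
E[Z²] = (2)²(0.5625) + (3)²(0.1875) + (6)²(0.0625) + (7)²(0.1875) = 15.375
var(Z) = E[Z²] − (E[Z])² = 15.375 − (3.375)² = 3.984375

3.98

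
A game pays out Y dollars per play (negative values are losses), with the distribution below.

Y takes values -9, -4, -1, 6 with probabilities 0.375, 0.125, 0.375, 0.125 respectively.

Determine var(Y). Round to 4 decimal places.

E[Y] = (-9)(0.375) + (-4)(0.125) + (-1)(0.375) + (6)(0.125) = -3.5
E[Y²] = (-9)²(0.375) + (-4)²(0.125) + (-1)²(0.375) + (6)²(0.125) = 37.25
var(Y) = E[Y²] − (E[Y])² = 37.25 − (-3.5)² = 25

25.0000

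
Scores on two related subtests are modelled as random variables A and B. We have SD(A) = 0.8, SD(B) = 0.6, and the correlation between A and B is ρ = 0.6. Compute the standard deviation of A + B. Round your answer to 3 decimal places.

Var(A) = (0.8)² = 0.64;  Var(B) = (0.6)² = 0.36
cov(A,B) = ρ·SD(A)·SD(B) = 0.6·0.8·0.6 = 0.288
Var(A + B) = (1)²·Var(A) + (1)²·Var(B) + 2·(1)·(1)·cov(A,B)
= 1·0.64 + 1·0.36 + 2·0.288 = 1.576
SD(A + B) = √1.576 ≈ 1.255

1.255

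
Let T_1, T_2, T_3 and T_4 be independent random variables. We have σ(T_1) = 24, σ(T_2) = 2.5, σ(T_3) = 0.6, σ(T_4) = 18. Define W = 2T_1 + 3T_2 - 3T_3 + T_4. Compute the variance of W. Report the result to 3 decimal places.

2687.490

V(T_1) = 576, V(T_2) = 6.25, V(T_3) = 0.36, V(T_4) = 324
By independence, V(W) = (2)²V(T_1) + (3)²V(T_2) + (-3)²V(T_3) + (1)²V(T_4)
= (2)²·576 + (3)²·6.25 + (-3)²·0.36 + (1)²·324 = 2687.49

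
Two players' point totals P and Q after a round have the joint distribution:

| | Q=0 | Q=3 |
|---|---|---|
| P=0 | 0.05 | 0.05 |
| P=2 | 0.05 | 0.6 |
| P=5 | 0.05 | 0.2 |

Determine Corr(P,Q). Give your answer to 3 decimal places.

0.059

E[P] = 2.55,  E[Q] = 2.55
E[PQ] = 6.6
Cov(P,Q) = E[PQ] − E[P]E[Q] = 6.6 − (2.55)(2.55) = 0.0975
V(P) = 2.3475,  V(Q) = 1.1475
ρ = 0.0975 / √(2.3475·1.1475) ≈ 0.059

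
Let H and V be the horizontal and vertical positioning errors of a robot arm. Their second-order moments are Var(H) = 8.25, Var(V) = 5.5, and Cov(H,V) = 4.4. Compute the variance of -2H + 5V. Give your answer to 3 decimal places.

Var(-2H + 5V) = (-2)²·Var(H) + (5)²·Var(V) + 2·(-2)·(5)·Cov(H,V)
= 4·8.25 + 25·5.5 + -20·4.4 = 82.5

82.500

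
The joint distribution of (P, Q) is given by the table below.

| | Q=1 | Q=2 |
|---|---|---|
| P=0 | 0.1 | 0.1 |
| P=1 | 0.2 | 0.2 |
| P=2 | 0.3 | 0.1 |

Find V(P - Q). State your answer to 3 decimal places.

E[P] = 1.2,  E[Q] = 1.4,  E[PQ] = 1.6
V(P) = 2 − (1.2)² = 0.56;  V(Q) = 2.2 − (1.4)² = 0.24
cov(P,Q) = 1.6 − (1.2)(1.4) = -0.08
V(P - Q) = (1)²·0.56 + (-1)²·0.24 + 2·(1)·(-1)·-0.08 = 0.96

0.960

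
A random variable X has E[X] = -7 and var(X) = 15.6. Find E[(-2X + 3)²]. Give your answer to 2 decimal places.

351.40

E[-2X + 3] = -2·-7 + 3 = 17
var(-2X + 3) = (-2)²·15.6 = 62.4
E[(-2X + 3)²] = var((-2X + 3)) + (E[(-2X + 3)])² = 62.4 + (17)² = 351.4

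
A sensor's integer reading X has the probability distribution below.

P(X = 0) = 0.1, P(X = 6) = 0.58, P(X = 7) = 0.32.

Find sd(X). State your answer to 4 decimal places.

E[X] = (0)(0.1) + (6)(0.58) + (7)(0.32) = 5.72
E[X²] = (0)²(0.1) + (6)²(0.58) + (7)²(0.32) = 36.56
V(X) = E[X²] − (E[X])² = 36.56 − (5.72)² = 3.8416
sd(X) = √3.8416 ≈ 1.9600

1.9600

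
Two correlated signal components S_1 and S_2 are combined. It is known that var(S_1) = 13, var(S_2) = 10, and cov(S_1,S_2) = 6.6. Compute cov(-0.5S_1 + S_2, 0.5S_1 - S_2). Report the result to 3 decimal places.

-6.650

cov(-0.5S_1 + S_2, 0.5S_1 - S_2) = (-0.5)(0.5)var(S_1) + (1)(-1)var(S_2) + [(-0.5)(-1) + (1)(0.5)]cov(S_1,S_2)
= -0.25·13 + -1·10 + 1·6.6 = -6.65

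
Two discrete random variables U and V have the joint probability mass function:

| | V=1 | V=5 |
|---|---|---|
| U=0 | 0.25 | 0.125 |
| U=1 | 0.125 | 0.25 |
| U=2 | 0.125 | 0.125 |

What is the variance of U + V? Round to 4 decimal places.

5.1094

E[U] = 0.875,  E[V] = 3,  E[UV] = 2.875
var(U) = 1.375 − (0.875)² = 0.609375;  var(V) = 13 − (3)² = 4
Cov(U,V) = 2.875 − (0.875)(3) = 0.25
var(U + V) = (1)²·0.609375 + (1)²·4 + 2·(1)·(1)·0.25 = 5.109375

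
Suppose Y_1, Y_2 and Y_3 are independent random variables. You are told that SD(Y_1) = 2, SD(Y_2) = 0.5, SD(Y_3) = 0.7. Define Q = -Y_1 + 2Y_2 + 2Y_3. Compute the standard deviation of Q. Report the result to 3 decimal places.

var(Y_1) = 4, var(Y_2) = 0.25, var(Y_3) = 0.49
By independence, var(Q) = (-1)²var(Y_1) + (2)²var(Y_2) + (2)²var(Y_3)
= (-1)²·4 + (2)²·0.25 + (2)²·0.49 = 6.96
SD(Q) = √6.96 ≈ 2.638

2.638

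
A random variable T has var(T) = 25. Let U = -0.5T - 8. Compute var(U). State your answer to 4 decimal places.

6.2500

var(-0.5T - 8) = (-0.5)²·var(T) = 0.25·25 = 6.25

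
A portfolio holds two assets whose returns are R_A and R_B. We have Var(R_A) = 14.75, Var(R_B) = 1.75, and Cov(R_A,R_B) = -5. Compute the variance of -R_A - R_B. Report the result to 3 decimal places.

6.500

Var(-R_A - R_B) = (-1)²·Var(R_A) + (-1)²·Var(R_B) + 2·(-1)·(-1)·Cov(R_A,R_B)
= 1·14.75 + 1·1.75 + 2·-5 = 6.5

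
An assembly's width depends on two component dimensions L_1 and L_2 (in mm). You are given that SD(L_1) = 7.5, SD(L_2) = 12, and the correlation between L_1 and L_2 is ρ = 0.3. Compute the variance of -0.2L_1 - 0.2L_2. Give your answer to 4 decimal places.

10.1700

Var(L_1) = (7.5)² = 56.25;  Var(L_2) = (12)² = 144
Cov(L_1,L_2) = ρ·SD(L_1)·SD(L_2) = 0.3·7.5·12 = 27
Var(-0.2L_1 - 0.2L_2) = (-0.2)²·Var(L_1) + (-0.2)²·Var(L_2) + 2·(-0.2)·(-0.2)·Cov(L_1,L_2)
= 0.04·56.25 + 0.04·144 + 0.08·27 = 10.17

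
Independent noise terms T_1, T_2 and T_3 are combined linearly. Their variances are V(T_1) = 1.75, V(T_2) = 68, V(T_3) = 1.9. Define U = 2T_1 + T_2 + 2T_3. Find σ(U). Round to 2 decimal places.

By independence, V(U) = (2)²V(T_1) + (1)²V(T_2) + (2)²V(T_3)
= (2)²·1.75 + (1)²·68 + (2)²·1.9 = 82.6
σ(U) = √82.6 ≈ 9.09

9.09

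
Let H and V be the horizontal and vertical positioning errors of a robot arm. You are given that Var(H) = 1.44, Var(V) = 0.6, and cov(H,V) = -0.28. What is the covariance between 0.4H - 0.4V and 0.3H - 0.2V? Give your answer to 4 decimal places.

cov(0.4H - 0.4V, 0.3H - 0.2V) = (0.4)(0.3)Var(H) + (-0.4)(-0.2)Var(V) + [(0.4)(-0.2) + (-0.4)(0.3)]cov(H,V)
= 0.12·1.44 + 0.08·0.6 + -0.2·-0.28 = 0.2768

0.2768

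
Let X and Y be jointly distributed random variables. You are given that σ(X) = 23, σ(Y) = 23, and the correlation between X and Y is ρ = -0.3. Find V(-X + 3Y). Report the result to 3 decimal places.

V(X) = (23)² = 529;  V(Y) = (23)² = 529
cov(X,Y) = ρ·σ(X)·σ(Y) = -0.3·23·23 = -158.7
V(-X + 3Y) = (-1)²·V(X) + (3)²·V(Y) + 2·(-1)·(3)·cov(X,Y)
= 1·529 + 9·529 + -6·-158.7 = 6242.2

6242.200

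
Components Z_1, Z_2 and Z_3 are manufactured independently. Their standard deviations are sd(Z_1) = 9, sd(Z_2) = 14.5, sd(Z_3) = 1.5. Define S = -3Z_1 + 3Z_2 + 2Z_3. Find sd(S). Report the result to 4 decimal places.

51.2860

V(Z_1) = 81, V(Z_2) = 210.25, V(Z_3) = 2.25
By independence, V(S) = (-3)²V(Z_1) + (3)²V(Z_2) + (2)²V(Z_3)
= (-3)²·81 + (3)²·210.25 + (2)²·2.25 = 2630.25
sd(S) = √2630.25 ≈ 51.2860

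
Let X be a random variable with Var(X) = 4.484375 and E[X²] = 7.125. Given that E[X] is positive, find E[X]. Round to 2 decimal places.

(E[X])² = E[X²] − Var(X) = 7.125 − 4.484375 = 2.640625
E[X] = √2.640625 = 1.625

1.63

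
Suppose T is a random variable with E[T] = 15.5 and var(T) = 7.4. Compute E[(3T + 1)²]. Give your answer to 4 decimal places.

E[3T + 1] = 3·15.5 + 1 = 47.5
var(3T + 1) = (3)²·7.4 = 66.6
E[(3T + 1)²] = var((3T + 1)) + (E[(3T + 1)])² = 66.6 + (47.5)² = 2322.85

2322.8500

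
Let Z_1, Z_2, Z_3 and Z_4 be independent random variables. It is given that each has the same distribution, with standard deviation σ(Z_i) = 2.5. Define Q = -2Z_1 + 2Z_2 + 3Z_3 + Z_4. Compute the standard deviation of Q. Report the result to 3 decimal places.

Var(Z_i) = (2.5)² = 6.25
By independence, Var(Q) = (-2)²Var(Z_1) + (2)²Var(Z_2) + (3)²Var(Z_3) + (1)²Var(Z_4)
= (-2)²·6.25 + (2)²·6.25 + (3)²·6.25 + (1)²·6.25 = 112.5
σ(Q) = √112.5 ≈ 10.607

10.607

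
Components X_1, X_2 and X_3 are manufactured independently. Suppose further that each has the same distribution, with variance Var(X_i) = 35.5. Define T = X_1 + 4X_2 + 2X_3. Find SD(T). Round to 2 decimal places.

27.30

By independence, Var(T) = (1)²Var(X_1) + (4)²Var(X_2) + (2)²Var(X_3)
= (1)²·35.5 + (4)²·35.5 + (2)²·35.5 = 745.5
SD(T) = √745.5 ≈ 27.30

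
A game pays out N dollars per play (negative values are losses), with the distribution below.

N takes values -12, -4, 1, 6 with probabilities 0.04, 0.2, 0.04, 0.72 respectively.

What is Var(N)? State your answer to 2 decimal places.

25.43

E[N] = (-12)(0.04) + (-4)(0.2) + (1)(0.04) + (6)(0.72) = 3.08
E[N²] = (-12)²(0.04) + (-4)²(0.2) + (1)²(0.04) + (6)²(0.72) = 34.92
Var(N) = E[N²] − (E[N])² = 34.92 − (3.08)² = 25.4336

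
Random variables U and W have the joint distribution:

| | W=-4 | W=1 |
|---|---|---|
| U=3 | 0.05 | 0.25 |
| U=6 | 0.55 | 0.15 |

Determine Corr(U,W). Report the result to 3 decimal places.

-0.579

E[U] = 5.1,  E[W] = -2
E[UW] = -12.15
cov(U,W) = E[UW] − E[U]E[W] = -12.15 − (5.1)(-2) = -1.95
V(U) = 1.89,  V(W) = 6
ρ = -1.95 / √(1.89·6) ≈ -0.579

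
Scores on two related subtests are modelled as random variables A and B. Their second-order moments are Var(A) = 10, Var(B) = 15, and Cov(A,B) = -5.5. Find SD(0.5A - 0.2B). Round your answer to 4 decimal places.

2.0494

Var(0.5A - 0.2B) = (0.5)²·Var(A) + (-0.2)²·Var(B) + 2·(0.5)·(-0.2)·Cov(A,B)
= 0.25·10 + 0.04·15 + -0.2·-5.5 = 4.2
SD(0.5A - 0.2B) = √4.2 ≈ 2.0494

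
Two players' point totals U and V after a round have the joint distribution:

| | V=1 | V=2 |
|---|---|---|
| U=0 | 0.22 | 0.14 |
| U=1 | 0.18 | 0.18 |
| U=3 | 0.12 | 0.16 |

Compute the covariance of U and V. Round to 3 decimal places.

0.084

E[U] = 1.2,  E[V] = 1.48
E[UV] = 1.86
Cov(U,V) = E[UV] − E[U]E[V] = 1.86 − (1.2)(1.48) = 0.084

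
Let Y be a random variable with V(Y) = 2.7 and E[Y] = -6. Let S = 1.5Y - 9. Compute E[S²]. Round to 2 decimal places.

330.08

E[1.5Y - 9] = 1.5·-6 − 9 = -18
V(1.5Y - 9) = (1.5)²·2.7 = 6.075
E[S²] = V(S) + (E[S])² = 6.075 + (-18)² = 330.075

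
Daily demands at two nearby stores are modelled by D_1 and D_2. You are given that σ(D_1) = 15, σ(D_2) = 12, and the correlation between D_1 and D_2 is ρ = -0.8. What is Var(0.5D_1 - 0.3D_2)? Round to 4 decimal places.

Var(D_1) = (15)² = 225;  Var(D_2) = (12)² = 144
cov(D_1,D_2) = ρ·σ(D_1)·σ(D_2) = -0.8·15·12 = -144
Var(0.5D_1 - 0.3D_2) = (0.5)²·Var(D_1) + (-0.3)²·Var(D_2) + 2·(0.5)·(-0.3)·cov(D_1,D_2)
= 0.25·225 + 0.09·144 + -0.3·-144 = 112.41

112.4100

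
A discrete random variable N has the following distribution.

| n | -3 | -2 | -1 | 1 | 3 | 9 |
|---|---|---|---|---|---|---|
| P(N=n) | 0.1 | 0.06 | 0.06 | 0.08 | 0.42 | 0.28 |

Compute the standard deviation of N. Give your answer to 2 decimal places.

4.04

E[N] = (-3)(0.1) + (-2)(0.06) + (-1)(0.06) + (1)(0.08) + (3)(0.42) + (9)(0.28) = 3.38
E[N²] = (-3)²(0.1) + (-2)²(0.06) + (-1)²(0.06) + (1)²(0.08) + (3)²(0.42) + (9)²(0.28) = 27.74
var(N) = E[N²] − (E[N])² = 27.74 − (3.38)² = 16.3156
SD(N) = √16.3156 ≈ 4.04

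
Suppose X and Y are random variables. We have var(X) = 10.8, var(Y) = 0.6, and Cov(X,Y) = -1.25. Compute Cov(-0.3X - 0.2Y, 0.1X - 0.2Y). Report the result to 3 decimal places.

-0.350

Cov(-0.3X - 0.2Y, 0.1X - 0.2Y) = (-0.3)(0.1)var(X) + (-0.2)(-0.2)var(Y) + [(-0.3)(-0.2) + (-0.2)(0.1)]Cov(X,Y)
= -0.03·10.8 + 0.04·0.6 + 0.04·-1.25 = -0.35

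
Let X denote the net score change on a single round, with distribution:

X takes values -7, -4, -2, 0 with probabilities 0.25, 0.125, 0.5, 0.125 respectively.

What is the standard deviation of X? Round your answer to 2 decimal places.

2.38

E[X] = (-7)(0.25) + (-4)(0.125) + (-2)(0.5) + (0)(0.125) = -3.25
E[X²] = (-7)²(0.25) + (-4)²(0.125) + (-2)²(0.5) + (0)²(0.125) = 16.25
V(X) = E[X²] − (E[X])² = 16.25 − (-3.25)² = 5.6875
sd(X) = √5.6875 ≈ 2.38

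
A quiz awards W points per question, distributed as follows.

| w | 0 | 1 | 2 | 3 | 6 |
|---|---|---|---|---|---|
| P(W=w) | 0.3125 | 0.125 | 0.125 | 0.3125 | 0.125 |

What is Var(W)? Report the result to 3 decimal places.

3.684

E[W] = (0)(0.3125) + (1)(0.125) + (2)(0.125) + (3)(0.3125) + (6)(0.125) = 2.0625
E[W²] = (0)²(0.3125) + (1)²(0.125) + (2)²(0.125) + (3)²(0.3125) + (6)²(0.125) = 7.9375
Var(W) = E[W²] − (E[W])² = 7.9375 − (2.0625)² = 3.68359375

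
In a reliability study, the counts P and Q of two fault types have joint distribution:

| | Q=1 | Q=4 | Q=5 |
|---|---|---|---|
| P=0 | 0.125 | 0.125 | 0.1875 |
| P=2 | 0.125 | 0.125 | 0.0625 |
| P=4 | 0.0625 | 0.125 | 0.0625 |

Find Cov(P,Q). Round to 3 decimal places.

-0.109

E[P] = 1.625,  E[Q] = 3.375
E[PQ] = 5.375
Cov(P,Q) = E[PQ] − E[P]E[Q] = 5.375 − (1.625)(3.375) = -0.109375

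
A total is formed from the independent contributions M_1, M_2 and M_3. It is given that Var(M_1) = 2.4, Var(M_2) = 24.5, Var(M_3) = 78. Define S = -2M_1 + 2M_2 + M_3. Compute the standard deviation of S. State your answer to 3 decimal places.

13.624

By independence, Var(S) = (-2)²Var(M_1) + (2)²Var(M_2) + (1)²Var(M_3)
= (-2)²·2.4 + (2)²·24.5 + (1)²·78 = 185.6
σ(S) = √185.6 ≈ 13.624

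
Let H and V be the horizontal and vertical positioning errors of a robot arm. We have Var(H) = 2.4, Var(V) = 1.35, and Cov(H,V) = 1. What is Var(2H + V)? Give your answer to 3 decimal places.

Var(2H + V) = (2)²·Var(H) + (1)²·Var(V) + 2·(2)·(1)·Cov(H,V)
= 4·2.4 + 1·1.35 + 4·1 = 14.95

14.950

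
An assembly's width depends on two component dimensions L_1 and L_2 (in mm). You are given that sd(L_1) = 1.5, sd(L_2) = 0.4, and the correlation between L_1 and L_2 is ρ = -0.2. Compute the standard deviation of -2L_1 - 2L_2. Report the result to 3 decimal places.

2.946

var(L_1) = (1.5)² = 2.25;  var(L_2) = (0.4)² = 0.16
cov(L_1,L_2) = ρ·sd(L_1)·sd(L_2) = -0.2·1.5·0.4 = -0.12
var(-2L_1 - 2L_2) = (-2)²·var(L_1) + (-2)²·var(L_2) + 2·(-2)·(-2)·cov(L_1,L_2)
= 4·2.25 + 4·0.16 + 8·-0.12 = 8.68
sd(-2L_1 - 2L_2) = √8.68 ≈ 2.946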